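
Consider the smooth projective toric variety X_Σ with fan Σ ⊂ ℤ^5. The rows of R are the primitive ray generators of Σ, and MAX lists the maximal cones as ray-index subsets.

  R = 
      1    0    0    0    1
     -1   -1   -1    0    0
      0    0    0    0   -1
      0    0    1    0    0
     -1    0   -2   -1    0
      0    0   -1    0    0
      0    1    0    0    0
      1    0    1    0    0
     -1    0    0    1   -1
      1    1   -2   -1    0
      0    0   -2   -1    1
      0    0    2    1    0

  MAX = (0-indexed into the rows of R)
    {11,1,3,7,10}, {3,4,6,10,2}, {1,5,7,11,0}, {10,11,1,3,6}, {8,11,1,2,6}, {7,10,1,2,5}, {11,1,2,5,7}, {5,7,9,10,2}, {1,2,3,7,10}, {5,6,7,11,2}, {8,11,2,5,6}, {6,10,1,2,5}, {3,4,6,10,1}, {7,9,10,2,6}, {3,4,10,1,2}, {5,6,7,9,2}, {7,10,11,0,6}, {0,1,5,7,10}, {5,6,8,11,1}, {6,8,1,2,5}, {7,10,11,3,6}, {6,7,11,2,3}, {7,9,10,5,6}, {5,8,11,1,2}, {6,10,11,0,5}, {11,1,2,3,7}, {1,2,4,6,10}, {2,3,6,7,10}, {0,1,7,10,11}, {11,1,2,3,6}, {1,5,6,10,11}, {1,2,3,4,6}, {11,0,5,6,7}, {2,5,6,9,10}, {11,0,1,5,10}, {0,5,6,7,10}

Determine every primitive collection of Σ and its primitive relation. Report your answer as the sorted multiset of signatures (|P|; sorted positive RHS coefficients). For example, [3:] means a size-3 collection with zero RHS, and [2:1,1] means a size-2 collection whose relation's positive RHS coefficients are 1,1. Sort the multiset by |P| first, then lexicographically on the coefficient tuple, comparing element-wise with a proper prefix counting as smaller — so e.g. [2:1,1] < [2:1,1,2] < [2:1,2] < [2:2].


Primitive collections (25):

  P = {3,5}:  v_{3} + v_{5} = 0  ⟹  sig = [2:]
  P = {0,4}:  v_{0} + v_{4} = v_{10}  ⟹  sig = [2:1]
  P = {0,2}:  v_{0} + v_{2} = v_{5} + v_{7}  ⟹  sig = [2:1,1]
  P = {0,3}:  v_{0} + v_{3} = v_{7} + v_{10} + v_{11}  ⟹  sig = [2:1,1,1]
  P = {1,9}:  v_{1} + v_{9} = v_{2} + v_{5} + v_{10}  ⟹  sig = [2:1,1,1]
  P = {4,7}:  v_{4} + v_{7} = v_{2} + v_{3} + v_{10}  ⟹  sig = [2:1,1,1]
  P = {4,11}:  v_{4} + v_{11} = v_{1} + v_{3} + v_{6}  ⟹  sig = [2:1,1,1]
  P = {7,8}:  v_{7} + v_{8} = v_{2} + v_{5} + v_{11}  ⟹  sig = [2:1,1,1]
  P = {8,10}:  v_{8} + v_{10} = v_{1} + v_{5} + v_{6}  ⟹  sig = [2:1,1,1]
  P = {9,11}:  v_{9} + v_{11} = v_{5} + v_{6} + v_{7}  ⟹  sig = [2:1,1,1]
  P = {3,8}:  v_{3} + v_{8} = v_{1} + v_{2} + v_{6} + v_{11}  ⟹  sig = [2:1,1,1,1]
  P = {3,9}:  v_{3} + v_{9} = v_{2} + v_{6} + v_{7} + v_{10}  ⟹  sig = [2:1,1,1,1]
  P = {4,5}:  v_{4} + v_{5} = v_{1} + v_{2} + v_{6} + v_{10}  ⟹  sig = [2:1,1,1,1]
  P = {8,9}:  v_{8} + v_{9} = v_{2} + 2·v_{5} + v_{6}  ⟹  sig = [2:1,1,2]
  P = {0,9}:  v_{0} + v_{9} = 2·v_{5} + v_{6} + 2·v_{7} + v_{10}  ⟹  sig = [2:1,1,2,2]
  P = {0,8}:  v_{0} + v_{8} = 2·v_{5} + v_{11}  ⟹  sig = [2:1,2]
  P = {4,8}:  v_{4} + v_{8} = 2·v_{1} + v_{2} + 2·v_{6}  ⟹  sig = [2:1,2,2]
  P = {4,9}:  v_{4} + v_{9} = 2·v_{2} + v_{6} + 2·v_{10}  ⟹  sig = [2:1,2,2]
  P = {1,6,7}:  v_{1} + v_{6} + v_{7} = 0  ⟹  sig = [3:]
  P = {2,10,11}:  v_{2} + v_{10} + v_{11} = 0  ⟹  sig = [3:]
  P = {0,1,6}:  v_{0} + v_{1} + v_{6} = v_{5} + v_{10} + v_{11}  ⟹  sig = [3:1,1,1]
  P = {5,7,10,11}:  v_{5} + v_{7} + v_{10} + v_{11} = v_{0}  ⟹  sig = [4:1]
  P = {1,2,3,6,10}:  v_{1} + v_{2} + v_{3} + v_{6} + v_{10} = v_{4}  ⟹  sig = [5:1]
  P = {1,2,5,6,11}:  v_{1} + v_{2} + v_{5} + v_{6} + v_{11} = v_{8}  ⟹  sig = [5:1]
  P = {2,5,6,7,10}:  v_{2} + v_{5} + v_{6} + v_{7} + v_{10} = v_{9}  ⟹  sig = [5:1]

Signatures (|P|; sorted positive RHS coefficients), sorted:
    [2:]
    [2:1]
    [2:1,1]
    [2:1,1,1]
    [2:1,1,1]
    [2:1,1,1]
    [2:1,1,1]
    [2:1,1,1]
    [2:1,1,1]
    [2:1,1,1]
    [2:1,1,1,1]
    [2:1,1,1,1]
    [2:1,1,1,1]
    [2:1,1,2]
    [2:1,1,2,2]
    [2:1,2]
    [2:1,2,2]
    [2:1,2,2]
    [3:]
    [3:]
    [3:1,1,1]
    [4:1]
    [5:1]
    [5:1]
    [5:1]


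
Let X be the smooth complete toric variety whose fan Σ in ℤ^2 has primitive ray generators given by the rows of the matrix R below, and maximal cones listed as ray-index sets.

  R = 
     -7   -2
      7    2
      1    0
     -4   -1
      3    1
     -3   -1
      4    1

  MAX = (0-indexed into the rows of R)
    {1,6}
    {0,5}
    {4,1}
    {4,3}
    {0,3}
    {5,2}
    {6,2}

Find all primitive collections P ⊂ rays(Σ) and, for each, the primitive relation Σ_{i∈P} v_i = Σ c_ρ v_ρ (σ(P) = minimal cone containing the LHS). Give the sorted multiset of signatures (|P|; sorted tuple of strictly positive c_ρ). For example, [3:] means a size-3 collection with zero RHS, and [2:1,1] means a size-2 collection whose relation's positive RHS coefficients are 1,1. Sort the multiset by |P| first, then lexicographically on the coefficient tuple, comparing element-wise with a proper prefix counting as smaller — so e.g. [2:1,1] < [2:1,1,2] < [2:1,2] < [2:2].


14 minimal non-faces of Δ(Σ) (on 7 rays):

  {0,1}:  v_{0} + v_{1} = 0 — sig = [2:]
  {3,6}:  v_{3} + v_{6} = 0 — sig = [2:]
  {4,5}:  v_{4} + v_{5} = 0 — sig = [2:]
  {0,4}:  v_{0} + v_{4} = v_{3} — sig = [2:1]
  {0,6}:  v_{0} + v_{6} = v_{5} — sig = [2:1]
  {1,3}:  v_{1} + v_{3} = v_{4} — sig = [2:1]
  {1,5}:  v_{1} + v_{5} = v_{6} — sig = [2:1]
  {2,3}:  v_{2} + v_{3} = v_{5} — sig = [2:1]
  {2,4}:  v_{2} + v_{4} = v_{6} — sig = [2:1]
  {3,5}:  v_{3} + v_{5} = v_{0} — sig = [2:1]
  {4,6}:  v_{4} + v_{6} = v_{1} — sig = [2:1]
  {5,6}:  v_{5} + v_{6} = v_{2} — sig = [2:1]
  {0,2}:  v_{0} + v_{2} = 2·v_{5} — sig = [2:2]
  {1,2}:  v_{1} + v_{2} = 2·v_{6} — sig = [2:2]

so the primitive-relation signature multiset is
{ [2:] ×3,  [2:1] ×9,  [2:2] ×2 }


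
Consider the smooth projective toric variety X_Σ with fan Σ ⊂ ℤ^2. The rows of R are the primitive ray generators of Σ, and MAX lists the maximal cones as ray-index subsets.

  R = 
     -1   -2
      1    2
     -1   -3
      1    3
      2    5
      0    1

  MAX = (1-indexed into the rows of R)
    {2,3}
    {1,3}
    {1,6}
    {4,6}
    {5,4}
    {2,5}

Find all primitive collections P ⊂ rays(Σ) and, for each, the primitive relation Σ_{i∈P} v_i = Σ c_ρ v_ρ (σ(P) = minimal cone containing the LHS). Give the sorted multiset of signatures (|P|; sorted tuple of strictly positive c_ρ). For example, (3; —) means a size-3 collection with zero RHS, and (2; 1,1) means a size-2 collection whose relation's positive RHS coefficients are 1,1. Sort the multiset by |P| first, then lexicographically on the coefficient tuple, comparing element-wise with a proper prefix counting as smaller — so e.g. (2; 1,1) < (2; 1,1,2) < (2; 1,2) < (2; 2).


Minimal non-faces — 9 found among 6 rays, 6 max cones:

  P={1,2}:  v_{1} + v_{2} = 0  ⟹  sig = (2; —)
  P={3,4}:  v_{3} + v_{4} = 0  ⟹  sig = (2; —)
  P={1,4}:  v_{1} + v_{4} = v_{6}  ⟹  sig = (2; 1)
  P={1,5}:  v_{1} + v_{5} = v_{4}  ⟹  sig = (2; 1)
  P={2,4}:  v_{2} + v_{4} = v_{5}  ⟹  sig = (2; 1)
  P={2,6}:  v_{2} + v_{6} = v_{4}  ⟹  sig = (2; 1)
  P={3,5}:  v_{3} + v_{5} = v_{2}  ⟹  sig = (2; 1)
  P={3,6}:  v_{3} + v_{6} = v_{1}  ⟹  sig = (2; 1)
  P={5,6}:  v_{5} + v_{6} = 2·v_{4}  ⟹  sig = (2; 2)

Hence PRS(X_Σ) =
    |P|=2: 9 collections, coeffs (), (), (1), (1), (1), (1), (1), (1), (2)


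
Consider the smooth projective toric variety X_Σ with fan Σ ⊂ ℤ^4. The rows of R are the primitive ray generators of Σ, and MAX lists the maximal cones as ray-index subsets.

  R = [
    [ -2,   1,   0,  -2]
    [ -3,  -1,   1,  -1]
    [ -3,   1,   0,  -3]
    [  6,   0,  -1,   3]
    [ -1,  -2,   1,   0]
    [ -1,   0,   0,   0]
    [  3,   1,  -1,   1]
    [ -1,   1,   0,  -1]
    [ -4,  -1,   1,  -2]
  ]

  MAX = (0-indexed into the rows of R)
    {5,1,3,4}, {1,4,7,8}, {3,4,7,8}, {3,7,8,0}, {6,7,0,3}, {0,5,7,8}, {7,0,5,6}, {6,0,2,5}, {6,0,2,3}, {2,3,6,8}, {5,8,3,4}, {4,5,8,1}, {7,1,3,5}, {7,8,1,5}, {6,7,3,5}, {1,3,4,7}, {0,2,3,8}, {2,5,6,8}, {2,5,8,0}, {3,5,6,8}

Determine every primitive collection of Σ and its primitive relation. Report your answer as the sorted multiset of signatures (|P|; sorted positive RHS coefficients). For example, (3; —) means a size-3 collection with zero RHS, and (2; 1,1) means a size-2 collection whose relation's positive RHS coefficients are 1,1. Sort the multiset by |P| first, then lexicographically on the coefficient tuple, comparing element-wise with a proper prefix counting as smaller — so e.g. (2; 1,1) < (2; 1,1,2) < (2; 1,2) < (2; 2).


|primitive collections| = 14. Relations:

  P = {1,6}:  v_{1} + v_{6} = 0  so sig = (2; —)
  P = {0,1}:  v_{0} + v_{1} = v_{7} + v_{8}  so sig = (2; 1,1)
  P = {1,2}:  v_{1} + v_{2} = v_{0} + v_{8}  so sig = (2; 1,1)
  P = {4,6}:  v_{4} + v_{6} = v_{3} + v_{8}  so sig = (2; 1,1)
  P = {0,4}:  v_{0} + v_{4} = v_{3} + v_{7} + 2·v_{8}  so sig = (2; 1,1,2)
  P = {2,4}:  v_{2} + v_{4} = v_{0} + v_{3} + 2·v_{8}  so sig = (2; 1,1,2)
  P = {2,7}:  v_{2} + v_{7} = 2·v_{0}  so sig = (2; 2)
  P = {0,3,5}:  v_{0} + v_{3} + v_{5} = v_{6}  so sig = (3; 1)
  P = {0,6,8}:  v_{0} + v_{6} + v_{8} = v_{2}  so sig = (3; 1)
  P = {1,3,8}:  v_{1} + v_{3} + v_{8} = v_{4}  so sig = (3; 1)
  P = {4,5,7}:  v_{4} + v_{5} + v_{7} = v_{1}  so sig = (3; 1)
  P = {6,7,8}:  v_{6} + v_{7} + v_{8} = v_{0}  so sig = (3; 1)
  P = {2,3,5}:  v_{2} + v_{3} + v_{5} = 2·v_{6} + v_{8}  so sig = (3; 1,2)
  P = {3,5,7,8}:  v_{3} + v_{5} + v_{7} + v_{8} = 0  so sig = (4; —)

Signatures (|P|; sorted positive RHS coefficients), sorted:
    |P|=2: 7 collections, coeffs (), (1,1), (1,1), (1,1), (1,1,2), (1,1,2), (2)
    |P|=3: 6 collections, coeffs (1), (1), (1), (1), (1), (1,2)
    |P|=4: 1 collection, coeffs ()


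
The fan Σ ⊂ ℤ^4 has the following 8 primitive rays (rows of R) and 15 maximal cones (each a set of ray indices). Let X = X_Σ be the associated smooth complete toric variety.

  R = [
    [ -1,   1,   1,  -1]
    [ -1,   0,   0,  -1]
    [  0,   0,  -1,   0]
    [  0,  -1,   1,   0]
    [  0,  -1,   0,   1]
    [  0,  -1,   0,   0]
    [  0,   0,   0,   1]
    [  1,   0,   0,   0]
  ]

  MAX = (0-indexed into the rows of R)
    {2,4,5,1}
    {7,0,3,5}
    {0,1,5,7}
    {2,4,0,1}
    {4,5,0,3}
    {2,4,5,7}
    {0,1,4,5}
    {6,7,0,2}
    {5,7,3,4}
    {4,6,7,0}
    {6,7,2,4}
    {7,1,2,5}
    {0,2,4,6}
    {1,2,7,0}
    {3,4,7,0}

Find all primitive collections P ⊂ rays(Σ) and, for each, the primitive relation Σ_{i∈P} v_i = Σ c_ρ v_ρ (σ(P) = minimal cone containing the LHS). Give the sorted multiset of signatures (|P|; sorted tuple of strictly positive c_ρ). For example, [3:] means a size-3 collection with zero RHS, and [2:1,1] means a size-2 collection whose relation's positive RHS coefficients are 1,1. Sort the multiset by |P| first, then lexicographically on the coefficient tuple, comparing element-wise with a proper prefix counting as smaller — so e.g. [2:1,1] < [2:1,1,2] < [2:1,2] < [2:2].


Δ(Σ) — 8 vertices, 9 min non-faces:

  {2,3}:  v_{2} + v_{3} = v_{5}  ⇒ sig = [2:1]
  {5,6}:  v_{5} + v_{6} = v_{4}  ⇒ sig = [2:1]
  {1,6}:  v_{1} + v_{6} = v_{0} + v_{2} + v_{4}  ⇒ sig = [2:1,1,1]
  {3,6}:  v_{3} + v_{6} = v_{0} + 2·v_{4} + v_{7}  ⇒ sig = [2:1,1,2]
  {1,3}:  v_{1} + v_{3} = v_{0} + 2·v_{5}  ⇒ sig = [2:1,2]
  {0,2,5}:  v_{0} + v_{2} + v_{5} = v_{1}  ⇒ sig = [3:1]
  {1,4,7}:  v_{1} + v_{4} + v_{7} = v_{5}  ⇒ sig = [3:1]
  {0,2,4,7}:  v_{0} + v_{2} + v_{4} + v_{7} = 0  ⇒ sig = [4:]
  {0,4,5,7}:  v_{0} + v_{4} + v_{5} + v_{7} = v_{3}  ⇒ sig = [4:1]

Signatures (|P|; sorted positive RHS coefficients), sorted:
{ [2:1] ×2,  [2:1,1,1],  [2:1,1,2],  [2:1,2],  [3:1] ×2,  [4:],  [4:1] }


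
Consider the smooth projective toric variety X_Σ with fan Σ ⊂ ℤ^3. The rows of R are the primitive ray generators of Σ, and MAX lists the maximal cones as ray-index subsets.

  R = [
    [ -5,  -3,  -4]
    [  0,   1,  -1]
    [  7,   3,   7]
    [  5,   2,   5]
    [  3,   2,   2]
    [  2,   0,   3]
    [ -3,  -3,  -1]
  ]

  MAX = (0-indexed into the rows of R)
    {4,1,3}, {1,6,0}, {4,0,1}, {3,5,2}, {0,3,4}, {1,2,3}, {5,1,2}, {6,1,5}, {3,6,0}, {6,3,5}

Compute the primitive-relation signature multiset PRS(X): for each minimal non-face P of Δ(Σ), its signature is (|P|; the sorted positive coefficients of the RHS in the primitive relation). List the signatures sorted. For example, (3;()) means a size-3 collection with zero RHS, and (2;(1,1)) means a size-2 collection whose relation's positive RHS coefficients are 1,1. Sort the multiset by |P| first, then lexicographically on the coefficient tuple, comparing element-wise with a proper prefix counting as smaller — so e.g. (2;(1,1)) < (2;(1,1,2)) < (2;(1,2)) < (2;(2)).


Σ has 9 primitive collections:

  P={0,2}:  v_{0} + v_{2} = v_{5}  →  sig = (2;(1))
  P={0,5}:  v_{0} + v_{5} = v_{6}  →  sig = (2;(1))
  P={4,5}:  v_{4} + v_{5} = v_{3}  →  sig = (2;(1))
  P={4,6}:  v_{4} + v_{6} = v_{0} + v_{3}  →  sig = (2;(1,1))
  P={2,4}:  v_{2} + v_{4} = v_{1} + 2·v_{3}  →  sig = (2;(1,2))
  P={2,6}:  v_{2} + v_{6} = 2·v_{5}  →  sig = (2;(2))
  P={0,1,3}:  v_{0} + v_{1} + v_{3} = 0  →  sig = (3;())
  P={1,3,5}:  v_{1} + v_{3} + v_{5} = v_{2}  →  sig = (3;(1))
  P={1,3,6}:  v_{1} + v_{3} + v_{6} = v_{5}  →  sig = (3;(1))

Hence PRS(X_Σ) =
    (2;(1))
    (2;(1))
    (2;(1))
    (2;(1,1))
    (2;(1,2))
    (2;(2))
    (3;())
    (3;(1))
    (3;(1))


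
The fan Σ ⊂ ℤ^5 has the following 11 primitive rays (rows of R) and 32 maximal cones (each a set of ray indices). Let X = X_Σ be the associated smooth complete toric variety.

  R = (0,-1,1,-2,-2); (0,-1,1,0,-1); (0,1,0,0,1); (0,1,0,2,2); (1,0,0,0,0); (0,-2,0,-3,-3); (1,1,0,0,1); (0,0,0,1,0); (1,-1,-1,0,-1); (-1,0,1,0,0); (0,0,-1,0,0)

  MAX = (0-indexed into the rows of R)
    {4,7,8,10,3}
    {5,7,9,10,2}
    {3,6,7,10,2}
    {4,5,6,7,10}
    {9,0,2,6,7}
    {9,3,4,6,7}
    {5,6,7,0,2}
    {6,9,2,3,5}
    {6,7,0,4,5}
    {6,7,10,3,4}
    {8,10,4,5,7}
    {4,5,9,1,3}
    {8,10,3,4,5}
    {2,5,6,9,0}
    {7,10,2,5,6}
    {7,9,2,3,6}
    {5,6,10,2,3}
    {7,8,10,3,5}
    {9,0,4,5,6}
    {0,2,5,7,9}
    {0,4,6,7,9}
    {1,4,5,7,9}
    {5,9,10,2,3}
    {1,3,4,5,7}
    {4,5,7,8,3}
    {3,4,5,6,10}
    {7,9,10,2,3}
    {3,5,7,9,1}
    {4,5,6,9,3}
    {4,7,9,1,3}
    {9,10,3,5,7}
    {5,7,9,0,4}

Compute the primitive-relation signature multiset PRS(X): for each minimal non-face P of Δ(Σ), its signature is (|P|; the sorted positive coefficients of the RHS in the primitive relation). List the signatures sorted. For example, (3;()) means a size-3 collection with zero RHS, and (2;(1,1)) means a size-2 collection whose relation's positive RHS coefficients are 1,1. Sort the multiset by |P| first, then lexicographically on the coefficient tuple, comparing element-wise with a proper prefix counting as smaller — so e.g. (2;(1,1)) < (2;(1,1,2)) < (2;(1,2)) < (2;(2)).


19 collections generate NE(X_Σ); each relation:

  {2,4}:  v_{2} + v_{4} = v_{6} ; sig = (2;(1))
  {0,3}:  v_{0} + v_{3} = v_{4} + v_{9} ; sig = (2;(1,1))
  {1,2}:  v_{1} + v_{2} = v_{4} + v_{9} ; sig = (2;(1,1))
  {2,8}:  v_{2} + v_{8} = v_{4} + v_{10} ; sig = (2;(1,1))
  {0,8}:  v_{0} + v_{8} = v_{4} + v_{5} + v_{7} ; sig = (2;(1,1,1))
  {0,10}:  v_{0} + v_{10} = v_{2} + v_{5} + v_{7} ; sig = (2;(1,1,1))
  {1,10}:  v_{1} + v_{10} = v_{3} + v_{5} + v_{7} ; sig = (2;(1,1,1))
  {8,9}:  v_{8} + v_{9} = v_{3} + v_{5} + v_{7} ; sig = (2;(1,1,1))
  {0,1}:  v_{0} + v_{1} = 2·v_{4} + v_{5} + v_{7} + 2·v_{9} ; sig = (2;(1,1,2,2))
  {1,6}:  v_{1} + v_{6} = 2·v_{4} + v_{9} ; sig = (2;(1,2))
  {6,8}:  v_{6} + v_{8} = 2·v_{4} + v_{10} ; sig = (2;(1,2))
  {1,8}:  v_{1} + v_{8} = 2·v_{3} + v_{4} + 2·v_{5} + 2·v_{7} ; sig = (2;(1,2,2,2))
  {4,9,10}:  v_{4} + v_{9} + v_{10} = 0 ; sig = (3;())
  {6,9,10}:  v_{6} + v_{9} + v_{10} = v_{2} ; sig = (3;(1))
  {2,3,5,7}:  v_{2} + v_{3} + v_{5} + v_{7} = 0 ; sig = (4;())
  {3,5,6,7}:  v_{3} + v_{5} + v_{6} + v_{7} = v_{4} ; sig = (4;(1))
  {5,6,7,9}:  v_{5} + v_{6} + v_{7} + v_{9} = v_{0} ; sig = (4;(1))
  {3,4,5,7,9}:  v_{3} + v_{4} + v_{5} + v_{7} + v_{9} = v_{1} ; sig = (5;(1))
  {3,4,5,7,10}:  v_{3} + v_{4} + v_{5} + v_{7} + v_{10} = v_{8} ; sig = (5;(1))

so the primitive-relation signature multiset is
{ (2;(1)),  (2;(1,1)) ×3,  (2;(1,1,1)) ×4,  (2;(1,1,2,2)),  (2;(1,2)) ×2,  (2;(1,2,2,2)),  (3;()),  (3;(1)),  (4;()),  (4;(1)) ×2,  (5;(1)) ×2 }


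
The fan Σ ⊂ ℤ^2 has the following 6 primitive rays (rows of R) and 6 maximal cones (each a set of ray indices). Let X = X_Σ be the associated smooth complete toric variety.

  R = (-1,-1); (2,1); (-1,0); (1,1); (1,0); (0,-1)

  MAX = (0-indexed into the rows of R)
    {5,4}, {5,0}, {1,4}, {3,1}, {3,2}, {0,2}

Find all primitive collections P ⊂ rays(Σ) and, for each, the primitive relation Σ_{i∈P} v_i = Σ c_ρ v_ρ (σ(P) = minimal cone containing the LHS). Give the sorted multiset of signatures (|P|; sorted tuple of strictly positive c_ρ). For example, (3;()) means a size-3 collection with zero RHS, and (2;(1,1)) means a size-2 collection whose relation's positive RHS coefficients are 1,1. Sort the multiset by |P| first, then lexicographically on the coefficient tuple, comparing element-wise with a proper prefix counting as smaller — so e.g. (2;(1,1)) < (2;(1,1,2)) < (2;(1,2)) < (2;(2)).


Primitive collections (9):

  P = {0,3}:  v_{0} + v_{3} = 0  →  sig = (2;())
  P = {2,4}:  v_{2} + v_{4} = 0  →  sig = (2;())
  P = {0,1}:  v_{0} + v_{1} = v_{4}  →  sig = (2;(1))
  P = {0,4}:  v_{0} + v_{4} = v_{5}  →  sig = (2;(1))
  P = {1,2}:  v_{1} + v_{2} = v_{3}  →  sig = (2;(1))
  P = {2,5}:  v_{2} + v_{5} = v_{0}  →  sig = (2;(1))
  P = {3,4}:  v_{3} + v_{4} = v_{1}  →  sig = (2;(1))
  P = {3,5}:  v_{3} + v_{5} = v_{4}  →  sig = (2;(1))
  P = {1,5}:  v_{1} + v_{5} = 2·v_{4}  →  sig = (2;(2))

Hence PRS(X_Σ) =
    |P|=2: 9 collections, coeffs (), (), (1), (1), (1), (1), (1), (1), (2)


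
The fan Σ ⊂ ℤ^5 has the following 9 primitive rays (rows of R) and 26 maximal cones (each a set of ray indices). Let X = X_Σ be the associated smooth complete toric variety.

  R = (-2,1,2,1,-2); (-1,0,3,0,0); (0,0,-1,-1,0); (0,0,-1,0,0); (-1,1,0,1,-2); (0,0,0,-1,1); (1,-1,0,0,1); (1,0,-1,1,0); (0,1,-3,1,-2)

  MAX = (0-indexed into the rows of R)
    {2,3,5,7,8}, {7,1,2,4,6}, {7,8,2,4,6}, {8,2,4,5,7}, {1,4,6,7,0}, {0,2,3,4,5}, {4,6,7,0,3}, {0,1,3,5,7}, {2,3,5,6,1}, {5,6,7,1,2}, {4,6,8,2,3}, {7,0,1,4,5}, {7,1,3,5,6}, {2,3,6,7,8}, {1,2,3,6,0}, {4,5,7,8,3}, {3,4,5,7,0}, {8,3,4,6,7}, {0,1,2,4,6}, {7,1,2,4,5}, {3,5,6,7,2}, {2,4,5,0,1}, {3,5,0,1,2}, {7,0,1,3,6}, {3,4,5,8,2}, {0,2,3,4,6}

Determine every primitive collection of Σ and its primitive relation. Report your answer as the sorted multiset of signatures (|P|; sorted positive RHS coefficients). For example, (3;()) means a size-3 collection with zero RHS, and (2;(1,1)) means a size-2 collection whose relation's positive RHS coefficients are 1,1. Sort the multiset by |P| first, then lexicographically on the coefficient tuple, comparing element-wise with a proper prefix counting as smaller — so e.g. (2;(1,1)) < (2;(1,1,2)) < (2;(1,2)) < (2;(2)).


Σ has 9 primitive collections:

  • {1,8}:  v_{1} + v_{8} = v_{4}  so sig = (2;(1))
  • {0,8}:  v_{0} + v_{8} = v_{3} + 2·v_{4}  so sig = (2;(1,2))
  • {4,5,6}:  v_{4} + v_{5} + v_{6} = 0  so sig = (3;())
  • {0,2,7}:  v_{0} + v_{2} + v_{7} = v_{4}  so sig = (3;(1))
  • {1,3,4}:  v_{1} + v_{3} + v_{4} = v_{0}  so sig = (3;(1))
  • {0,5,6}:  v_{0} + v_{5} + v_{6} = v_{1} + v_{3}  so sig = (3;(1,1))
  • {5,6,8}:  v_{5} + v_{6} + v_{8} = v_{2} + v_{3} + v_{7}  so sig = (3;(1,1,1))
  • {1,2,3,7}:  v_{1} + v_{2} + v_{3} + v_{7} = 0  so sig = (4;())
  • {2,3,4,7}:  v_{2} + v_{3} + v_{4} + v_{7} = v_{8}  so sig = (4;(1))

Hence PRS(X_Σ) =
    |P|=2: 2 collections, coeffs (1), (1,2)
    |P|=3: 5 collections, coeffs (), (1), (1), (1,1), (1,1,1)
    |P|=4: 2 collections, coeffs (), (1)


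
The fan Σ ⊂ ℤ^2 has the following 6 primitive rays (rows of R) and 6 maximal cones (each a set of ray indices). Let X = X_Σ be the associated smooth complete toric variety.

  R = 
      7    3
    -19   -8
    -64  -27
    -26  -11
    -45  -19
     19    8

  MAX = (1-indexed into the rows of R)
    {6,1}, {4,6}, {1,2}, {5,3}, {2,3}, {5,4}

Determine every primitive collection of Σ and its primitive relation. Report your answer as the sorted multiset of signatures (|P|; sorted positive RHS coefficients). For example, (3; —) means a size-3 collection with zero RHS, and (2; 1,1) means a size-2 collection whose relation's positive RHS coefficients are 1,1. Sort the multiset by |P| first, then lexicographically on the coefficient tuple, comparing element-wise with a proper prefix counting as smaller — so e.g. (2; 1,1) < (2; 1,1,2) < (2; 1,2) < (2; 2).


Δ(Σ) — 6 vertices, 9 min non-faces:

  P = {2,6}:  v_{2} + v_{6} = 0  so sig = (2; —)
  P = {1,4}:  v_{1} + v_{4} = v_{2}  so sig = (2; 1)
  P = {2,4}:  v_{2} + v_{4} = v_{5}  so sig = (2; 1)
  P = {2,5}:  v_{2} + v_{5} = v_{3}  so sig = (2; 1)
  P = {3,6}:  v_{3} + v_{6} = v_{5}  so sig = (2; 1)
  P = {5,6}:  v_{5} + v_{6} = v_{4}  so sig = (2; 1)
  P = {1,5}:  v_{1} + v_{5} = 2·v_{2}  so sig = (2; 2)
  P = {3,4}:  v_{3} + v_{4} = 2·v_{5}  so sig = (2; 2)
  P = {1,3}:  v_{1} + v_{3} = 3·v_{2}  so sig = (2; 3)

Sorted signature multiset PRS(X):
[(2; —), (2; 1), (2; 1), (2; 1), (2; 1), (2; 1), (2; 2), (2; 2), (2; 3)]


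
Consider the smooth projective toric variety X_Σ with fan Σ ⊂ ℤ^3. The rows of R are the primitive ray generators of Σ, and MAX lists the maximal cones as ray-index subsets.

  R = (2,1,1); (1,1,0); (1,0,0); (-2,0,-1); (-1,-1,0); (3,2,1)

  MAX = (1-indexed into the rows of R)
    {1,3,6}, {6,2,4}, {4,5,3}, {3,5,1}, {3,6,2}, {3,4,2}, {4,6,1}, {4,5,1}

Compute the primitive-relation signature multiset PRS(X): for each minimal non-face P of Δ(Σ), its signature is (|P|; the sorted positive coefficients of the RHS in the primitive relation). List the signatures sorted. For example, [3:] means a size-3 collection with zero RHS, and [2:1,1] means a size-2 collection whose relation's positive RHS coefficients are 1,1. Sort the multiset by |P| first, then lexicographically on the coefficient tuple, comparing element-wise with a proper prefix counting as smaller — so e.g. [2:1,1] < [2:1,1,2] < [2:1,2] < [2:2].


Δ(Σ) — 6 vertices, 5 min non-faces:

  P={2,5}:  v_{2} + v_{5} = 0  →  sig = [2:]
  P={1,2}:  v_{1} + v_{2} = v_{6}  →  sig = [2:1]
  P={5,6}:  v_{5} + v_{6} = v_{1}  →  sig = [2:1]
  P={1,3,4}:  v_{1} + v_{3} + v_{4} = v_{2}  →  sig = [3:1]
  P={3,4,6}:  v_{3} + v_{4} + v_{6} = 2·v_{2}  →  sig = [3:2]

Signatures (|P|; sorted positive RHS coefficients), sorted:
    [2:]
    [2:1]
    [2:1]
    [3:1]
    [3:2]


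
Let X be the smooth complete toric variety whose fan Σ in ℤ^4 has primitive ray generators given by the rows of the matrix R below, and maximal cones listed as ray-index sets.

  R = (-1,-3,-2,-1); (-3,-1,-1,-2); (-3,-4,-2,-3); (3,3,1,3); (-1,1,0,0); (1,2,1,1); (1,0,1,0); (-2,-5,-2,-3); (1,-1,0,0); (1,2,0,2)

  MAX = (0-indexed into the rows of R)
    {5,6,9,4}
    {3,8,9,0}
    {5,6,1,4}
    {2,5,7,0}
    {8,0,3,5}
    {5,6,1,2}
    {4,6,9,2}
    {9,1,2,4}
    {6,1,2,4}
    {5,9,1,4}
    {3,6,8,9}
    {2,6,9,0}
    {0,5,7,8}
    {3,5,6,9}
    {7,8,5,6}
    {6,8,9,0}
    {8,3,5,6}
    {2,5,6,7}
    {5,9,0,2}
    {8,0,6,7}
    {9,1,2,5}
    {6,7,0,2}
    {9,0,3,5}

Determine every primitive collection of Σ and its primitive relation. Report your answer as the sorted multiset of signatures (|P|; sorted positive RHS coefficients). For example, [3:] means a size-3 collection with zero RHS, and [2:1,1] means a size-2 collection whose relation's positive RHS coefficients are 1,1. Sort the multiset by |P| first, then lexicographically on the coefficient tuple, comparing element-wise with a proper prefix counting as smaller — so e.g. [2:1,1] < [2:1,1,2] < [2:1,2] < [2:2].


18 minimal non-faces of Δ(Σ) (on 10 rays):

  P = {4,8}:  v_{4} + v_{8} = 0 — sig = [2:]
  P = {2,8}:  v_{2} + v_{8} = v_{7} — sig = [2:1]
  P = {4,7}:  v_{4} + v_{7} = v_{2} — sig = [2:1]
  P = {7,9}:  v_{7} + v_{9} = v_{0} — sig = [2:1]
  P = {0,4}:  v_{0} + v_{4} = v_{2} + v_{9} — sig = [2:1,1]
  P = {1,8}:  v_{1} + v_{8} = v_{2} + v_{5} — sig = [2:1,1]
  P = {2,3}:  v_{2} + v_{3} = v_{0} + v_{5} — sig = [2:1,1]
  P = {3,4}:  v_{3} + v_{4} = v_{5} + v_{9} — sig = [2:1,1]
  P = {3,7}:  v_{3} + v_{7} = v_{0} + v_{5} + v_{8} — sig = [2:1,1,1]
  P = {0,1}:  v_{0} + v_{1} = 2·v_{2} + v_{5} + v_{9} — sig = [2:1,1,2]
  P = {1,3}:  v_{1} + v_{3} = v_{2} + 2·v_{5} + v_{9} — sig = [2:1,1,2]
  P = {1,7}:  v_{1} + v_{7} = 2·v_{2} + v_{5} — sig = [2:1,2]
  P = {0,5,6}:  v_{0} + v_{5} + v_{6} = v_{8} — sig = [3:1]
  P = {1,6,9}:  v_{1} + v_{6} + v_{9} = v_{4} — sig = [3:1]
  P = {2,4,5}:  v_{2} + v_{4} + v_{5} = v_{1} — sig = [3:1]
  P = {5,8,9}:  v_{5} + v_{8} + v_{9} = v_{3} — sig = [3:1]
  P = {0,3,6}:  v_{0} + v_{3} + v_{6} = 2·v_{8} + v_{9} — sig = [3:1,2]
  P = {2,5,6,9}:  v_{2} + v_{5} + v_{6} + v_{9} = 0 — sig = [4:]

so the primitive-relation signature multiset is
{ [2:],  [2:1] ×3,  [2:1,1] ×4,  [2:1,1,1],  [2:1,1,2] ×2,  [2:1,2],  [3:1] ×4,  [3:1,2],  [4:] }


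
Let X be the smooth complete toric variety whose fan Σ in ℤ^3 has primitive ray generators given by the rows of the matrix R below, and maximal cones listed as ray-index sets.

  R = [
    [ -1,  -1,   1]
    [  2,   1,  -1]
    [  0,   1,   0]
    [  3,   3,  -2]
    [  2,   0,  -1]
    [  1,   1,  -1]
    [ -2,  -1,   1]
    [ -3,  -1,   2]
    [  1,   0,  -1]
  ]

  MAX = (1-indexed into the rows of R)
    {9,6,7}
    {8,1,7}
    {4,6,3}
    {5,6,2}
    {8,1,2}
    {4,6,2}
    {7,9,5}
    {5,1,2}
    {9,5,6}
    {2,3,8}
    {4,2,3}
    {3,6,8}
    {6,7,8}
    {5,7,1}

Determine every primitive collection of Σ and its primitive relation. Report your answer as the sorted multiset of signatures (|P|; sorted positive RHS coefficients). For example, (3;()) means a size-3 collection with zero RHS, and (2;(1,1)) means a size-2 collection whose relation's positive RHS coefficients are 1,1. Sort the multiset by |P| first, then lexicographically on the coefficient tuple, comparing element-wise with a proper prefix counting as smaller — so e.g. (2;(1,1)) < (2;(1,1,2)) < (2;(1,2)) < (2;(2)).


Minimal non-faces — 18 found among 9 rays, 14 max cones:

  P = {1,6}:  v_{1} + v_{6} = 0  →  sig = (2;())
  P = {2,7}:  v_{2} + v_{7} = 0  →  sig = (2;())
  P = {3,5}:  v_{3} + v_{5} = v_{2}  →  sig = (2;(1))
  P = {3,9}:  v_{3} + v_{9} = v_{6}  →  sig = (2;(1))
  P = {5,8}:  v_{5} + v_{8} = v_{1}  →  sig = (2;(1))
  P = {8,9}:  v_{8} + v_{9} = v_{7}  →  sig = (2;(1))
  P = {1,3}:  v_{1} + v_{3} = v_{2} + v_{8}  →  sig = (2;(1,1))
  P = {1,4}:  v_{1} + v_{4} = v_{2} + v_{3}  →  sig = (2;(1,1))
  P = {1,9}:  v_{1} + v_{9} = v_{5} + v_{7}  →  sig = (2;(1,1))
  P = {2,9}:  v_{2} + v_{9} = v_{5} + v_{6}  →  sig = (2;(1,1))
  P = {3,7}:  v_{3} + v_{7} = v_{6} + v_{8}  →  sig = (2;(1,1))
  P = {4,7}:  v_{4} + v_{7} = v_{3} + v_{6}  →  sig = (2;(1,1))
  P = {4,5}:  v_{4} + v_{5} = 2·v_{2} + v_{6}  →  sig = (2;(1,2))
  P = {4,9}:  v_{4} + v_{9} = v_{2} + 2·v_{6}  →  sig = (2;(1,2))
  P = {4,8}:  v_{4} + v_{8} = 2·v_{3}  →  sig = (2;(2))
  P = {2,3,6}:  v_{2} + v_{3} + v_{6} = v_{4}  →  sig = (3;(1))
  P = {2,6,8}:  v_{2} + v_{6} + v_{8} = v_{3}  →  sig = (3;(1))
  P = {5,6,7}:  v_{5} + v_{6} + v_{7} = v_{9}  →  sig = (3;(1))

Hence PRS(X_Σ) =
{ (2;()) ×2,  (2;(1)) ×4,  (2;(1,1)) ×6,  (2;(1,2)) ×2,  (2;(2)),  (3;(1)) ×3 }


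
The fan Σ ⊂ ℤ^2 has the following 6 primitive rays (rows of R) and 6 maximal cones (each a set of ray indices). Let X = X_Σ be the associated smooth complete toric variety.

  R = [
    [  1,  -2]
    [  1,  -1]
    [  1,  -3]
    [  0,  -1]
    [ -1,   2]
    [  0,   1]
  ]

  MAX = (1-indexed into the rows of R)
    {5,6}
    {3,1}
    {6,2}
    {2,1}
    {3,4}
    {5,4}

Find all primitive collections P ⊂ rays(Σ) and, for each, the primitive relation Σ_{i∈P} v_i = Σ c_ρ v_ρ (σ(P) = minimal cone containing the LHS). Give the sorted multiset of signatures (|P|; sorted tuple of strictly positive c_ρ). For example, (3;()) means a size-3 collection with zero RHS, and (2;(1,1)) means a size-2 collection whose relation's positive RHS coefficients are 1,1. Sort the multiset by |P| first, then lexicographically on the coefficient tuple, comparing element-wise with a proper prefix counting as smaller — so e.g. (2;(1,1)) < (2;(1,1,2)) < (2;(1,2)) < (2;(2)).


Σ has 9 primitive collections:

  {1,5}:  v_{1} + v_{5} = 0  so sig = (2;())
  {4,6}:  v_{4} + v_{6} = 0  so sig = (2;())
  {1,4}:  v_{1} + v_{4} = v_{3}  so sig = (2;(1))
  {1,6}:  v_{1} + v_{6} = v_{2}  so sig = (2;(1))
  {2,4}:  v_{2} + v_{4} = v_{1}  so sig = (2;(1))
  {2,5}:  v_{2} + v_{5} = v_{6}  so sig = (2;(1))
  {3,5}:  v_{3} + v_{5} = v_{4}  so sig = (2;(1))
  {3,6}:  v_{3} + v_{6} = v_{1}  so sig = (2;(1))
  {2,3}:  v_{2} + v_{3} = 2·v_{1}  so sig = (2;(2))

Signatures (|P|; sorted positive RHS coefficients), sorted:
    (2;())
    (2;())
    (2;(1))
    (2;(1))
    (2;(1))
    (2;(1))
    (2;(1))
    (2;(1))
    (2;(2))


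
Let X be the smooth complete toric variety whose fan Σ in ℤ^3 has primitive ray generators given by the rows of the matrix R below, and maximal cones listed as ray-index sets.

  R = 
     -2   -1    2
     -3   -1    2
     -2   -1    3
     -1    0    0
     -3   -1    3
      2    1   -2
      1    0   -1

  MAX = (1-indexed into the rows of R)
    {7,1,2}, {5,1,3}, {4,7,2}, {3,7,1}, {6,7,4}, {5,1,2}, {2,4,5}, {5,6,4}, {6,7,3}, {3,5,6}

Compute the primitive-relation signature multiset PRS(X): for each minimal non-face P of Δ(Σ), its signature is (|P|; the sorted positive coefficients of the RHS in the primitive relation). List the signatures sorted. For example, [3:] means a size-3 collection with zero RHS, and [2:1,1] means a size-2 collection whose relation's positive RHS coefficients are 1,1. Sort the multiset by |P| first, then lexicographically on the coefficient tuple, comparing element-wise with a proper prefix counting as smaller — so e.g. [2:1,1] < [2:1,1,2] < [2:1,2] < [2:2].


6 collections generate NE(X_Σ); each relation:

  P={1,6}:  v_{1} + v_{6} = 0 ; sig = [2:]
  P={1,4}:  v_{1} + v_{4} = v_{2} ; sig = [2:1]
  P={2,6}:  v_{2} + v_{6} = v_{4} ; sig = [2:1]
  P={3,4}:  v_{3} + v_{4} = v_{5} ; sig = [2:1]
  P={5,7}:  v_{5} + v_{7} = v_{1} ; sig = [2:1]
  P={2,3}:  v_{2} + v_{3} = v_{1} + v_{5} ; sig = [2:1,1]

Signatures (|P|; sorted positive RHS coefficients), sorted:
{ [2:],  [2:1] ×4,  [2:1,1] }


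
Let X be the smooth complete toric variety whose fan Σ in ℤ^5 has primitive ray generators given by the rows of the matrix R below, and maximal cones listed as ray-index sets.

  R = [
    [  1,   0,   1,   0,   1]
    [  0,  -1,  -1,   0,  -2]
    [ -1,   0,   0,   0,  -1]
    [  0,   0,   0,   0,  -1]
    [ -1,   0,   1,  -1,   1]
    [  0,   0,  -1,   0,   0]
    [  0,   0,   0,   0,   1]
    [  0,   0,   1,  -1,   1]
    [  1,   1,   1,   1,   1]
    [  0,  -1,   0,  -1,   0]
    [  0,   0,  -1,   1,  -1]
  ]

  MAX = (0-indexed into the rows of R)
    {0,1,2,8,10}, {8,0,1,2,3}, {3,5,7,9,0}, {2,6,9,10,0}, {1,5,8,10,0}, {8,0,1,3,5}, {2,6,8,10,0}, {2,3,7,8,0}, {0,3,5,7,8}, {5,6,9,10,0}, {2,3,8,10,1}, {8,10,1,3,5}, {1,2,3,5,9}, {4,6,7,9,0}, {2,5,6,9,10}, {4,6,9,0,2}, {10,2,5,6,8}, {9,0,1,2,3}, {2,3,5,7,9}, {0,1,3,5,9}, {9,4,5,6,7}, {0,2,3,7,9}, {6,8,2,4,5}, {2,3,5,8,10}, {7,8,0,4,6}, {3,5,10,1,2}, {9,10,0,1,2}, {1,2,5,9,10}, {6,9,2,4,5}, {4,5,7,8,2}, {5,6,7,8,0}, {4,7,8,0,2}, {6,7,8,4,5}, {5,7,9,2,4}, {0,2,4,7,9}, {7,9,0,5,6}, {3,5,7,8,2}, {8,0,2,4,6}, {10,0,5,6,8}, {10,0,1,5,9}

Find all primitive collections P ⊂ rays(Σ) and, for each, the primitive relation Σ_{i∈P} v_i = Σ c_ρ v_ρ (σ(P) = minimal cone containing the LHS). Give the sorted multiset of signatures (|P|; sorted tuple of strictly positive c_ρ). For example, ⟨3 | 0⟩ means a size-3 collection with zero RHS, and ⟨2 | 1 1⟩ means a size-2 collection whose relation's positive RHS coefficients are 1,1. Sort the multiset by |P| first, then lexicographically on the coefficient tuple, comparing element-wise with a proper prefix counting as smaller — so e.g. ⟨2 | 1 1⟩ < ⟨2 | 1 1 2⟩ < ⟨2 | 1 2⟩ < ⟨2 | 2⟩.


The 14 primitive collections of Σ (r=11, n=5):

  {3,6}:  v_{3} + v_{6} = 0 — sig = ⟨2 | 0⟩
  {7,10}:  v_{7} + v_{10} = 0 — sig = ⟨2 | 0⟩
  {8,9}:  v_{8} + v_{9} = v_{0} — sig = ⟨2 | 1⟩
  {1,4}:  v_{1} + v_{4} = v_{2} + v_{9} — sig = ⟨2 | 1 1⟩
  {1,6}:  v_{1} + v_{6} = v_{9} + v_{10} — sig = ⟨2 | 1 1⟩
  {1,7}:  v_{1} + v_{7} = v_{3} + v_{9} — sig = ⟨2 | 1 1⟩
  {3,4}:  v_{3} + v_{4} = v_{2} + v_{7} — sig = ⟨2 | 1 1⟩
  {4,10}:  v_{4} + v_{10} = v_{2} + v_{6} — sig = ⟨2 | 1 1⟩
  {0,2,5}:  v_{0} + v_{2} + v_{5} = 0 — sig = ⟨3 | 0⟩
  {2,6,7}:  v_{2} + v_{6} + v_{7} = v_{4} — sig = ⟨3 | 1⟩
  {3,9,10}:  v_{3} + v_{9} + v_{10} = v_{1} — sig = ⟨3 | 1⟩
  {0,3,10}:  v_{0} + v_{3} + v_{10} = v_{1} + v_{8} — sig = ⟨3 | 1 1⟩
  {0,4,5}:  v_{0} + v_{4} + v_{5} = v_{6} + v_{7} — sig = ⟨3 | 1 1⟩
  {1,2,5,8}:  v_{1} + v_{2} + v_{5} + v_{8} = v_{3} + v_{10} — sig = ⟨4 | 1 1⟩

Sorted signature multiset PRS(X):
{ ⟨2 | 0⟩ ×2,  ⟨2 | 1⟩,  ⟨2 | 1 1⟩ ×5,  ⟨3 | 0⟩,  ⟨3 | 1⟩ ×2,  ⟨3 | 1 1⟩ ×2,  ⟨4 | 1 1⟩ }


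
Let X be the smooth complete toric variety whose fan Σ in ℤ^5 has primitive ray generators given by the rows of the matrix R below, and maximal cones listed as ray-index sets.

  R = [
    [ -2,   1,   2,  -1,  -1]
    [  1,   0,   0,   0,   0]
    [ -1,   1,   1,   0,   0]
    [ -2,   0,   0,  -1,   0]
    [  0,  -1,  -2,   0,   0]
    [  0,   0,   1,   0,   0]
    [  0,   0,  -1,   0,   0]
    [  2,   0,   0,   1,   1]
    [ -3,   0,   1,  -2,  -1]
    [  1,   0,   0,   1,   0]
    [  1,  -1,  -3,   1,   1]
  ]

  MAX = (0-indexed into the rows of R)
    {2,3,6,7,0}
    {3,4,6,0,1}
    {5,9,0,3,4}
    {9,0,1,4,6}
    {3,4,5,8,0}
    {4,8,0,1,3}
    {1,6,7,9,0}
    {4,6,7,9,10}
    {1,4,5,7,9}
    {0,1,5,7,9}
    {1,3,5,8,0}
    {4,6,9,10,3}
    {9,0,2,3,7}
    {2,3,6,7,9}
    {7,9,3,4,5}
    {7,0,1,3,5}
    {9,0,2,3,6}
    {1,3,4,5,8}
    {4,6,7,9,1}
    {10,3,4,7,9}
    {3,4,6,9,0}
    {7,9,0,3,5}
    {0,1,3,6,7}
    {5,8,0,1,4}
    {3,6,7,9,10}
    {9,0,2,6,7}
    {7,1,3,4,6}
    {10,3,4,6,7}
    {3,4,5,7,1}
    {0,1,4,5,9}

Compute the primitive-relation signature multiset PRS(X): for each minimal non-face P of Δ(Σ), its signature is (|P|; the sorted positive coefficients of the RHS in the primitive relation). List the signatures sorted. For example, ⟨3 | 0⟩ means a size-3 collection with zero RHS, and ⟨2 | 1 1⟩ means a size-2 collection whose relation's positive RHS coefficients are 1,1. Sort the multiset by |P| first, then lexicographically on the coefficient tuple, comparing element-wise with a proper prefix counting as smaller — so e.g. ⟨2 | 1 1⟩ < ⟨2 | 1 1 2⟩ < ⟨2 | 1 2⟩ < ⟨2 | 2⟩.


Minimal non-faces — 18 found among 11 rays, 30 max cones:

  P = {5,6}:  v_{5} + v_{6} = 0  →  sig = ⟨2 | 0⟩
  P = {2,8}:  v_{2} + v_{8} = v_{0} + v_{3}  →  sig = ⟨2 | 1 1⟩
  P = {8,10}:  v_{8} + v_{10} = v_{3} + v_{4}  →  sig = ⟨2 | 1 1⟩
  P = {0,10}:  v_{0} + v_{10} = v_{3} + v_{6} + v_{9}  →  sig = ⟨2 | 1 1 1⟩
  P = {1,2}:  v_{1} + v_{2} = v_{0} + v_{6} + v_{7}  →  sig = ⟨2 | 1 1 1⟩
  P = {1,10}:  v_{1} + v_{10} = v_{4} + v_{6} + v_{7}  →  sig = ⟨2 | 1 1 1⟩
  P = {2,4}:  v_{2} + v_{4} = v_{3} + v_{6} + v_{9}  →  sig = ⟨2 | 1 1 1⟩
  P = {7,8}:  v_{7} + v_{8} = v_{1} + v_{3} + v_{5}  →  sig = ⟨2 | 1 1 1⟩
  P = {8,9}:  v_{8} + v_{9} = v_{0} + v_{4} + v_{5}  →  sig = ⟨2 | 1 1 1⟩
  P = {2,5}:  v_{2} + v_{5} = v_{0} + v_{3} + v_{7} + v_{9}  →  sig = ⟨2 | 1 1 1 1⟩
  P = {5,10}:  v_{5} + v_{10} = v_{3} + v_{4} + v_{7} + v_{9}  →  sig = ⟨2 | 1 1 1 1⟩
  P = {6,8}:  v_{6} + v_{8} = v_{0} + v_{1} + v_{3} + v_{4}  →  sig = ⟨2 | 1 1 1 1⟩
  P = {2,10}:  v_{2} + v_{10} = 2·v_{3} + 2·v_{6} + v_{7} + 2·v_{9}  →  sig = ⟨2 | 1 2 2 2⟩
  P = {0,4,7}:  v_{0} + v_{4} + v_{7} = 0  →  sig = ⟨3 | 0⟩
  P = {1,3,9}:  v_{1} + v_{3} + v_{9} = 0  →  sig = ⟨3 | 0⟩
  P = {0,1,3,4,5}:  v_{0} + v_{1} + v_{3} + v_{4} + v_{5} = v_{8}  →  sig = ⟨5 | 1⟩
  P = {0,3,6,7,9}:  v_{0} + v_{3} + v_{6} + v_{7} + v_{9} = v_{2}  →  sig = ⟨5 | 1⟩
  P = {3,4,6,7,9}:  v_{3} + v_{4} + v_{6} + v_{7} + v_{9} = v_{10}  →  sig = ⟨5 | 1⟩

Signatures (|P|; sorted positive RHS coefficients), sorted:
    ⟨2 | 0⟩
    ⟨2 | 1 1⟩
    ⟨2 | 1 1⟩
    ⟨2 | 1 1 1⟩
    ⟨2 | 1 1 1⟩
    ⟨2 | 1 1 1⟩
    ⟨2 | 1 1 1⟩
    ⟨2 | 1 1 1⟩
    ⟨2 | 1 1 1⟩
    ⟨2 | 1 1 1 1⟩
    ⟨2 | 1 1 1 1⟩
    ⟨2 | 1 1 1 1⟩
    ⟨2 | 1 2 2 2⟩
    ⟨3 | 0⟩
    ⟨3 | 0⟩
    ⟨5 | 1⟩
    ⟨5 | 1⟩
    ⟨5 | 1⟩


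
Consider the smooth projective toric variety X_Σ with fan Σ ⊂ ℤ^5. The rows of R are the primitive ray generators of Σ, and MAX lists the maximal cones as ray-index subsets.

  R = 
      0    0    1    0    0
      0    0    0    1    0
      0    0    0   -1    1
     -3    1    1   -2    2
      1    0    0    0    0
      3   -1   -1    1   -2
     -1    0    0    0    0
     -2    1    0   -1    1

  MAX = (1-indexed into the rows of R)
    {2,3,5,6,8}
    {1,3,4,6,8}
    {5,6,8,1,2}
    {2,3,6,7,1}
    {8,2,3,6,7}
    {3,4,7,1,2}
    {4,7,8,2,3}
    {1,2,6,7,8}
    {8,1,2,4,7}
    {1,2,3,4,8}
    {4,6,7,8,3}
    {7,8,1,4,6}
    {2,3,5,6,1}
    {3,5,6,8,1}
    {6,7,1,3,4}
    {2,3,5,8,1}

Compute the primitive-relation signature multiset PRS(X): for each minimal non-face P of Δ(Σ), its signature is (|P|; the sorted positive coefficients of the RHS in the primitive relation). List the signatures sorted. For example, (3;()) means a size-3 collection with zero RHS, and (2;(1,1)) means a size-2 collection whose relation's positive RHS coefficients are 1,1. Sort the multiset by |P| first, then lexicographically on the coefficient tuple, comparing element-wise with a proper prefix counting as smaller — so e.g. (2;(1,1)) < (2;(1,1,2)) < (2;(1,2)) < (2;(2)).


|primitive collections| = 5. Relations:

  P={5,7}:  v_{5} + v_{7} = 0 ; sig = (2;())
  P={4,5}:  v_{4} + v_{5} = v_{1} + v_{3} + v_{8} ; sig = (2;(1,1,1))
  P={2,4,6}:  v_{2} + v_{4} + v_{6} = 0 ; sig = (3;())
  P={1,3,7,8}:  v_{1} + v_{3} + v_{7} + v_{8} = v_{4} ; sig = (4;(1))
  P={1,2,3,6,8}:  v_{1} + v_{2} + v_{3} + v_{6} + v_{8} = v_{5} ; sig = (5;(1))

Sorted signature multiset PRS(X):
    |P|=2: 2 collections, coeffs (), (1,1,1)
    |P|=3: 1 collection, coeffs ()
    |P|=4: 1 collection, coeffs (1)
    |P|=5: 1 collection, coeffs (1)


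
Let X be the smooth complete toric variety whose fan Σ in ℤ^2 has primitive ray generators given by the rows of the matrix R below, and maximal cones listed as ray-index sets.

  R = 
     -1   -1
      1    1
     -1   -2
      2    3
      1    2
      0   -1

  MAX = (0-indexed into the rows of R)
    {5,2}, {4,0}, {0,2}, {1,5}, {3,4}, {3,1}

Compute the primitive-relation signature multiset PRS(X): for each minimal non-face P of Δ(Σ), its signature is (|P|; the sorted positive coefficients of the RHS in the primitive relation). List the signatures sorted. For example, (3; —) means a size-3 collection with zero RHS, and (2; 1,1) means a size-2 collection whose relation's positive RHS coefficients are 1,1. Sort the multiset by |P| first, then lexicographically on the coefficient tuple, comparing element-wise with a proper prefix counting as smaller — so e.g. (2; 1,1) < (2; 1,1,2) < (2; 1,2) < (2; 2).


9 minimal non-faces of Δ(Σ) (on 6 rays):

  P = {0,1}:  v_{0} + v_{1} = 0  ⟹  sig = (2; —)
  P = {2,4}:  v_{2} + v_{4} = 0  ⟹  sig = (2; —)
  P = {0,3}:  v_{0} + v_{3} = v_{4}  ⟹  sig = (2; 1)
  P = {0,5}:  v_{0} + v_{5} = v_{2}  ⟹  sig = (2; 1)
  P = {1,2}:  v_{1} + v_{2} = v_{5}  ⟹  sig = (2; 1)
  P = {1,4}:  v_{1} + v_{4} = v_{3}  ⟹  sig = (2; 1)
  P = {2,3}:  v_{2} + v_{3} = v_{1}  ⟹  sig = (2; 1)
  P = {4,5}:  v_{4} + v_{5} = v_{1}  ⟹  sig = (2; 1)
  P = {3,5}:  v_{3} + v_{5} = 2·v_{1}  ⟹  sig = (2; 2)

so the primitive-relation signature multiset is
    (2; —)
    (2; —)
    (2; 1)
    (2; 1)
    (2; 1)
    (2; 1)
    (2; 1)
    (2; 1)
    (2; 2)
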